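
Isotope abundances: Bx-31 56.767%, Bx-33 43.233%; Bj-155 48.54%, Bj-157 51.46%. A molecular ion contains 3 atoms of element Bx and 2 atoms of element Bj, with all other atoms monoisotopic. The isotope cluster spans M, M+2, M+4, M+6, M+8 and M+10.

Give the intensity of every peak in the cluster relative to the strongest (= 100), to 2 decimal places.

12.97 : 57.15 : 100.00 : 86.91 : 37.52 : 6.44

Element Bx pattern (n=3): 0.18293122 : 0.41795403 : 0.31830829 : 0.08080647
Element Bj pattern (n=2): 0.23561316 : 0.49957368 : 0.26481316
Convolve the two distributions (both contribute in 2-u steps):
  M: 0.18293122×0.23561316 = 0.043101
  M+2: 0.18293122×0.49957368 + 0.41795403×0.23561316 = 0.189863
  M+4: 0.18293122×0.26481316 + 0.41795403×0.49957368 + 0.31830829×0.23561316 = 0.332239
  M+6: 0.41795403×0.26481316 + 0.31830829×0.49957368 + 0.08080647×0.23561316 = 0.288737
  M+8: 0.31830829×0.26481316 + 0.08080647×0.49957368 = 0.124661
  M+10: 0.08080647×0.26481316 = 0.021399
Scale to base peak (0.332239) = 100: 12.97 : 57.15 : 100.00 : 86.91 : 37.52 : 6.44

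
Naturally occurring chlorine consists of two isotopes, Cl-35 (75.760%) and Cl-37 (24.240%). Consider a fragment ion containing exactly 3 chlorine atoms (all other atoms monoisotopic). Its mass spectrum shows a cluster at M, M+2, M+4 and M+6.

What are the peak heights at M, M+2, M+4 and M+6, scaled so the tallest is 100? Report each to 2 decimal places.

The 3 Cl atoms are independent, so intensities follow the terms of (0.75760 + 0.24240)^3.
P(M) = 0.75760^3 = 0.434830
P(M+2) = 3 × 0.75760^2 × 0.24240^1 = 0.417382
P(M+4) = 3 × 0.75760^1 × 0.24240^2 = 0.133545
P(M+6) = 0.24240^3 = 0.014243
The M peak is largest (0.434830); scaling to 100 gives 100.00 : 95.99 : 30.71 : 3.28.

100.00 : 95.99 : 30.71 : 3.28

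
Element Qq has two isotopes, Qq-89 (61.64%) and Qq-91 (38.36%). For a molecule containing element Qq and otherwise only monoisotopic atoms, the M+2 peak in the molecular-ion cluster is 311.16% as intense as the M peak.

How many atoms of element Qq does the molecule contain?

With n Qq atoms, P(M+2)/P(M) = C(n,1)·p^(n−1)q / p^n = n·q/p = n · 0.3836/0.6164.
n = 3.1116 × 0.6164/0.3836 = 5.00 ≈ 5

5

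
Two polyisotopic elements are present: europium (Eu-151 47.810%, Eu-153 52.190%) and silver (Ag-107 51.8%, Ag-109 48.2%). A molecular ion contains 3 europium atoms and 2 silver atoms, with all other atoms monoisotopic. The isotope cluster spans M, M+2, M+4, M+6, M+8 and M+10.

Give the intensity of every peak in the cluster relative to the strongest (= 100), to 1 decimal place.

9.3 : 47.6 : 97.6 : 100.0 : 51.1 : 10.4

Europium pattern (n=3): 0.10928391 : 0.3578871 : 0.39067407 : 0.14215492
Silver pattern (n=2): 0.268324 : 0.499352 : 0.232324
Convolve the two distributions (both contribute in 2-u steps):
  M: 0.10928391×0.268324 = 0.029323
  M+2: 0.10928391×0.499352 + 0.3578871×0.268324 = 0.150601
  M+4: 0.10928391×0.232324 + 0.3578871×0.499352 + 0.39067407×0.268324 = 0.308928
  M+6: 0.3578871×0.232324 + 0.39067407×0.499352 + 0.14215492×0.268324 = 0.316373
  M+8: 0.39067407×0.232324 + 0.14215492×0.499352 = 0.161748
  M+10: 0.14215492×0.232324 = 0.033026
Scale to base peak (0.316373) = 100: 9.3 : 47.6 : 97.6 : 100.0 : 51.1 : 10.4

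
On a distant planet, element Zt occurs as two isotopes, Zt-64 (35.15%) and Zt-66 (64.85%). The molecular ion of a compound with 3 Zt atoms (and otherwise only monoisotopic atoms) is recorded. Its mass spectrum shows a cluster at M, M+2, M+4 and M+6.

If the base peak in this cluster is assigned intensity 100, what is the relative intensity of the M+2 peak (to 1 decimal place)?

54.2

Binomial terms of (0.3515 + 0.6485)^3: M 0.0434, M+2 0.2404, M+4 0.4435, M+6 0.2727 → M+4 is the base peak.
P(M+4) = C(3,2) × 0.3515^1 × 0.6485^2 = 3 × 0.3515 × 0.42055225 = 0.443472 (base)
P(M+2) = C(3,1) × 0.3515^2 × 0.6485^1 = 3 × 0.12355225 × 0.6485 = 0.240371
Relative intensity = 0.240371 / 0.443472 × 100 = 54.2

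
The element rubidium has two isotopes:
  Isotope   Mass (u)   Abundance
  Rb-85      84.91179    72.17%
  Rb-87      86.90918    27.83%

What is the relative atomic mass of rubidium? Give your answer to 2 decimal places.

Average mass = Σ (abundance × isotope mass) = 0.7217 × 84.91179 + 0.2783 × 86.90918
= 61.280839 + 24.186825 = 85.467664 u

85.47 u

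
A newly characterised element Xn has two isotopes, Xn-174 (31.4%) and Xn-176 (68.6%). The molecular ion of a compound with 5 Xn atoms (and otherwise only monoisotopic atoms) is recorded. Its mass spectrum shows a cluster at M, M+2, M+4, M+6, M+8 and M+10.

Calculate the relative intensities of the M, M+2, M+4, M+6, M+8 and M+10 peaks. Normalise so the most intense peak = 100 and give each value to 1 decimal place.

Each Xn atom is independently Xn-174 (p = 0.314) or Xn-176 (q = 0.686); the cluster is the binomial expansion (p + q)^5.
P(M) = 0.314^5 = 0.003052
P(M+2) = 5 × 0.314^4 × 0.686^1 = 0.033344
P(M+4) = 10 × 0.314^3 × 0.686^2 = 0.145692
P(M+6) = 10 × 0.314^2 × 0.686^3 = 0.318296
P(M+8) = 5 × 0.314^1 × 0.686^4 = 0.347693
P(M+10) = 0.686^5 = 0.151922
The M+8 peak is largest (0.347693); scaling to 100 gives 0.9 : 9.6 : 41.9 : 91.5 : 100.0 : 43.7.

0.9 : 9.6 : 41.9 : 91.5 : 100.0 : 43.7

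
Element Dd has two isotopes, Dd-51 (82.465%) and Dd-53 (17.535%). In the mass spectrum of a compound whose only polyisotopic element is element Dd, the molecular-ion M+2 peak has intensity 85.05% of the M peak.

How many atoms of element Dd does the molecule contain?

For n independent Dd atoms, I(M+2)/I(M) = n · (abundance Dd-53) / (abundance Dd-51) = n · 0.17535/0.82465.
n = 0.8505 × 0.82465/0.17535 = 4.00 ≈ 4

4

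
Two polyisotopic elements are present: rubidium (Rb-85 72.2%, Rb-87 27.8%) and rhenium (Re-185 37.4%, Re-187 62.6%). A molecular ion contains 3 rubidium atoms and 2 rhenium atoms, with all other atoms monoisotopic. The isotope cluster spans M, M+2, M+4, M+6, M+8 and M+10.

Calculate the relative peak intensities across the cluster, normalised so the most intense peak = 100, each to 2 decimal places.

Rubidium pattern (n=3): 0.37636705 : 0.43475086 : 0.16739714 : 0.02148495
Rhenium pattern (n=2): 0.139876 : 0.468248 : 0.391876
Convolve the two distributions (both contribute in 2-u steps):
  M: 0.37636705×0.139876 = 0.052645
  M+2: 0.37636705×0.468248 + 0.43475086×0.139876 = 0.237044
  M+4: 0.37636705×0.391876 + 0.43475086×0.468248 + 0.16739714×0.139876 = 0.374475
  M+6: 0.43475086×0.391876 + 0.16739714×0.468248 + 0.02148495×0.139876 = 0.251757
  M+8: 0.16739714×0.391876 + 0.02148495×0.468248 = 0.075659
  M+10: 0.02148495×0.391876 = 0.008419
Scale to base peak (0.374475) = 100: 14.06 : 63.30 : 100.00 : 67.23 : 20.20 : 2.25

14.06 : 63.30 : 100.00 : 67.23 : 20.20 : 2.25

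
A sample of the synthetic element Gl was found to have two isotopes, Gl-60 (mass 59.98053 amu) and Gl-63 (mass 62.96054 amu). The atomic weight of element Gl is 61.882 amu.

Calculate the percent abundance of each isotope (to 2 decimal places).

Gl-60: 36.19%, Gl-63: 63.81%

Let x be the fractional abundance of Gl-60; then Gl-63 has abundance 1 − x.
59.98053·x + 62.96054·(1 − x) = 61.882
(59.98053 − 62.96054)·x = 61.882 − 62.96054
x = -1.07854 / -2.98001 = 0.36192 → 36.19% Gl-60, 63.81% Gl-63.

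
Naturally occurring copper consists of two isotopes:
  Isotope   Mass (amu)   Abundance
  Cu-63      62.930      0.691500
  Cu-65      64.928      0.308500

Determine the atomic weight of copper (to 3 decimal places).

63.546 amu

The abundance-weighted mean is 0.691500 × 62.930 + 0.308500 × 64.928
= 43.5161 + 20.0303 = 63.5464 amu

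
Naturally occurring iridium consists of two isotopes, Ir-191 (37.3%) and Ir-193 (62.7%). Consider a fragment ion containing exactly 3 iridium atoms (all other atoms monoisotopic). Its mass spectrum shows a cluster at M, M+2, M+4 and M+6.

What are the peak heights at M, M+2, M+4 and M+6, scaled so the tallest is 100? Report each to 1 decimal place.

Expanding (0.373 + 0.627)^3:
P(M) = 0.373^3 = 0.051895
P(M+2) = 3 × 0.373^2 × 0.627^1 = 0.261702
P(M+4) = 3 × 0.373^1 × 0.627^2 = 0.439911
P(M+6) = 0.627^3 = 0.246492
The M+4 peak is largest (0.439911); scaling to 100 gives 11.8 : 59.5 : 100.0 : 56.0.

11.8 : 59.5 : 100.0 : 56.0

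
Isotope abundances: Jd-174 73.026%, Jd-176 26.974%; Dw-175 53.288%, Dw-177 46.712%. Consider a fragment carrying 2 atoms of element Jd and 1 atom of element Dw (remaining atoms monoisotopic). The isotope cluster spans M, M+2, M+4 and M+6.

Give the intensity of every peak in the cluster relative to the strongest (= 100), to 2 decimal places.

Element Jd pattern (n=2): 0.53327967 : 0.39396066 : 0.07275967
Element Dw pattern (n=1): 0.53288 : 0.46712
Convolve the two distributions (both contribute in 2-u steps):
  M: 0.53327967×0.53288 = 0.284174
  M+2: 0.53327967×0.46712 + 0.39396066×0.53288 = 0.459039
  M+4: 0.39396066×0.46712 + 0.07275967×0.53288 = 0.222799
  M+6: 0.07275967×0.46712 = 0.033987
Scale to base peak (0.459039) = 100: 61.91 : 100.00 : 48.54 : 7.40

61.91 : 100.00 : 48.54 : 7.40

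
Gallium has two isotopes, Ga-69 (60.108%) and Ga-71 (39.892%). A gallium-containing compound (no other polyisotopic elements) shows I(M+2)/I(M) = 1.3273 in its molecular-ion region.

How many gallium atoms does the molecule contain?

For n independent Ga atoms, I(M+2)/I(M) = n · (abundance Ga-71) / (abundance Ga-69) = n · 0.39892/0.60108.
n = 1.3273 × 0.60108/0.39892 = 2.00 ≈ 2

2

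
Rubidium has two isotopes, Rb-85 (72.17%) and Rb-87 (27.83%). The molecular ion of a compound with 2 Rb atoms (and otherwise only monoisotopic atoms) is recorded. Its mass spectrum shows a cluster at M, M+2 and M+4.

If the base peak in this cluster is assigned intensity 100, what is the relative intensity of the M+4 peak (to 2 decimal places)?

14.87

Term probabilities: M 0.5209, M+2 0.4017, M+4 0.0775. Base peak = M.
P(M) = C(2,0) × 0.7217^2 × 0.2783^0 = 1 × 0.52085089 × 1.0000 = 0.520851 (base)
P(M+4) = C(2,2) × 0.7217^0 × 0.2783^2 = 1 × 1.0000 × 0.07745089 = 0.077451
Relative intensity = 0.077451 / 0.520851 × 100 = 14.87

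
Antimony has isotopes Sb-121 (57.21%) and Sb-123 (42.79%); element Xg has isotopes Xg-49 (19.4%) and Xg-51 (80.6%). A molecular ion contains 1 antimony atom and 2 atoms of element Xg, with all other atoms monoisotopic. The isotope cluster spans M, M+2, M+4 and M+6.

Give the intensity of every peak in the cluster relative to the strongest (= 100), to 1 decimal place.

4.3 : 38.6 : 100.0 : 55.0

Antimony pattern (n=1): 0.5721 : 0.4279
Element Xg pattern (n=2): 0.037636 : 0.312728 : 0.649636
Convolve the two distributions (both contribute in 2-u steps):
  M: 0.5721×0.037636 = 0.021532
  M+2: 0.5721×0.312728 + 0.4279×0.037636 = 0.195016
  M+4: 0.5721×0.649636 + 0.4279×0.312728 = 0.505473
  M+6: 0.4279×0.649636 = 0.277979
Scale to base peak (0.505473) = 100: 4.3 : 38.6 : 100.0 : 55.0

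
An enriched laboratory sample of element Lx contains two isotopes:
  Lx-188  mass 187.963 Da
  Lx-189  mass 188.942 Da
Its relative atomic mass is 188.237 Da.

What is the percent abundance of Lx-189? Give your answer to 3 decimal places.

With x = fraction of Lx-188 (so Lx-189 is 1 − x):
187.963·x + 188.942·(1 − x) = 188.237
(187.963 − 188.942)·x = 188.237 − 188.942
x = -0.705 / -0.979 = 0.72012 → 72.012% Lx-188, 27.988% Lx-189.

27.988%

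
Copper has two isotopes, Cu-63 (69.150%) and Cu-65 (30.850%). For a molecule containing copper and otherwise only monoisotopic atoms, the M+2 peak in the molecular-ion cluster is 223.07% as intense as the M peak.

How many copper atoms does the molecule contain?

The M+2/M ratio from n Cu atoms is n · q/p = n · 0.30850/0.69150.
n = 2.2307 × 0.69150/0.30850 = 5.00 ≈ 5

5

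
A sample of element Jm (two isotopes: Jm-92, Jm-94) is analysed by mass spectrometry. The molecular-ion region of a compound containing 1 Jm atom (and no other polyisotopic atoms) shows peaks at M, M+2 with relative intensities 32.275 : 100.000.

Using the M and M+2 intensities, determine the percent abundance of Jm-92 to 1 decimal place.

24.4%

If p is the fraction of Jm that is Jm-92, then I(M+2)/I(M) = [C(1,1)·p^0·(1−p)] / p^1 = 1·(1−p)/p = 100.000/32.275 = 3.0984
(1−p)/p = 3.0984/1 = 3.0984  ⇒  p = 1/(1 + 3.0984) = 0.2440
Jm-92: 24.4%, Jm-94: 75.6%.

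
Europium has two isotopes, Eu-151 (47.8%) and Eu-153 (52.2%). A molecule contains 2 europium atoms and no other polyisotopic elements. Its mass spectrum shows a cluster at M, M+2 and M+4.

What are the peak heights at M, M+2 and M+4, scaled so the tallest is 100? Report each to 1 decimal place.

45.8 : 100.0 : 54.6

Expanding (0.478 + 0.522)^2:
P(M) = 0.478^2 = 0.228484
P(M+2) = 2 × 0.478^1 × 0.522^1 = 0.499032
P(M+4) = 0.522^2 = 0.272484
The M+2 peak is largest (0.499032); scaling to 100 gives 45.8 : 100.0 : 54.6.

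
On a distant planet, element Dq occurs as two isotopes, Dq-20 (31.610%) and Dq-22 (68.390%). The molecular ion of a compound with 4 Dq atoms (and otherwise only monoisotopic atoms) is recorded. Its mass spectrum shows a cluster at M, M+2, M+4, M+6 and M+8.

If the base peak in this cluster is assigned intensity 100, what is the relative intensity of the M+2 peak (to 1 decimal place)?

21.4

Binomial terms of (0.31610 + 0.68390)^4: M 0.0100, M+2 0.0864, M+4 0.2804, M+6 0.4044, M+8 0.2188 → M+6 is the base peak.
P(M+6) = C(4,3) × 0.31610^1 × 0.68390^3 = 4 × 0.3161 × 0.31987317 = 0.404448 (base)
P(M+2) = C(4,1) × 0.31610^3 × 0.68390^1 = 4 × 0.03158446 × 0.6839 = 0.086402
Relative intensity = 0.086402 / 0.404448 × 100 = 21.4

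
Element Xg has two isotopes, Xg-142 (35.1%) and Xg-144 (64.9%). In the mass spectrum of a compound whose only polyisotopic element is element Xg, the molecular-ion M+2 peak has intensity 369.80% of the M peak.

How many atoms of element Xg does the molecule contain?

With n Xg atoms, P(M+2)/P(M) = C(n,1)·p^(n−1)q / p^n = n·q/p = n · 0.649/0.351.
n = 3.6980 × 0.351/0.649 = 2.00 ≈ 2

2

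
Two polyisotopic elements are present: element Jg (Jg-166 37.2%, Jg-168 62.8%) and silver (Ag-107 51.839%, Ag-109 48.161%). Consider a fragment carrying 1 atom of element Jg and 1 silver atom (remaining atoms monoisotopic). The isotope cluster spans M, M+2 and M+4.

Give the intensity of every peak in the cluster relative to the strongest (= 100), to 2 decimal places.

38.21 : 100.00 : 59.93

Element Jg pattern (n=1): 0.3720 : 0.6280
Silver pattern (n=1): 0.51839 : 0.48161
Convolve the two distributions (both contribute in 2-u steps):
  M: 0.3720×0.51839 = 0.192841
  M+2: 0.3720×0.48161 + 0.6280×0.51839 = 0.504708
  M+4: 0.6280×0.48161 = 0.302451
Scale to base peak (0.504708) = 100: 38.21 : 100.00 : 59.93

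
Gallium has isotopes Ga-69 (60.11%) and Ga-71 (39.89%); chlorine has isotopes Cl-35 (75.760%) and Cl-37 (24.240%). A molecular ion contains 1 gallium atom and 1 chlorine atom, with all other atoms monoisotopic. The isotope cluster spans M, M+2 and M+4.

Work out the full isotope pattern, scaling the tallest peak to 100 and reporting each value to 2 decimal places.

100.00 : 98.36 : 21.23

Gallium pattern (n=1): 0.6011 : 0.3989
Chlorine pattern (n=1): 0.7576 : 0.2424
Convolve the two distributions (both contribute in 2-u steps):
  M: 0.6011×0.7576 = 0.455393
  M+2: 0.6011×0.2424 + 0.3989×0.7576 = 0.447913
  M+4: 0.3989×0.2424 = 0.096693
Scale to base peak (0.455393) = 100: 100.00 : 98.36 : 21.23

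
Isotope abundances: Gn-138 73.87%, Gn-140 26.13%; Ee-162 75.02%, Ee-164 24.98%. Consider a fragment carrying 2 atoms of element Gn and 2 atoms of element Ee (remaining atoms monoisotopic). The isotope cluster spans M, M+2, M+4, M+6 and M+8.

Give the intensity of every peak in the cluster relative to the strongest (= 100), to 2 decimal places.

Element Gn pattern (n=2): 0.54567769 : 0.38604462 : 0.06827769
Element Ee pattern (n=2): 0.56280004 : 0.37479992 : 0.06240004
Convolve the two distributions (both contribute in 2-u steps):
  M: 0.54567769×0.56280004 = 0.307107
  M+2: 0.54567769×0.37479992 + 0.38604462×0.56280004 = 0.421786
  M+4: 0.54567769×0.06240004 + 0.38604462×0.37479992 + 0.06827769×0.56280004 = 0.217166
  M+6: 0.38604462×0.06240004 + 0.06827769×0.37479992 = 0.049680
  M+8: 0.06827769×0.06240004 = 0.004261
Scale to base peak (0.421786) = 100: 72.81 : 100.00 : 51.49 : 11.78 : 1.01

72.81 : 100.00 : 51.49 : 11.78 : 1.01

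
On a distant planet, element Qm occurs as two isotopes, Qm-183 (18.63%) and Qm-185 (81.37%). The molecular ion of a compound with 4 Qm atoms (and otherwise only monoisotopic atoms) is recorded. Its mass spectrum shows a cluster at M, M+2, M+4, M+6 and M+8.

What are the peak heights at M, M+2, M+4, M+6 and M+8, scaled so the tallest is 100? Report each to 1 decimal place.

Expanding (0.1863 + 0.8137)^4:
P(M) = 0.1863^4 = 0.001205
P(M+2) = 4 × 0.1863^3 × 0.8137^1 = 0.021046
P(M+4) = 6 × 0.1863^2 × 0.8137^2 = 0.137881
P(M+6) = 4 × 0.1863^1 × 0.8137^3 = 0.401482
P(M+8) = 0.8137^4 = 0.438387
The M+8 peak is largest (0.438387); scaling to 100 gives 0.3 : 4.8 : 31.5 : 91.6 : 100.0.

0.3 : 4.8 : 31.5 : 91.6 : 100.0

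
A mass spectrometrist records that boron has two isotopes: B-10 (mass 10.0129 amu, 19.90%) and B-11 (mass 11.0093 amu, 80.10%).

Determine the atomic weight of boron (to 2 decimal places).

Ar = Σ fᵢ·mᵢ = 0.1990 × 10.0129 + 0.8010 × 11.0093
= 1.99257 + 8.81845 = 10.81102 amu

10.81 amu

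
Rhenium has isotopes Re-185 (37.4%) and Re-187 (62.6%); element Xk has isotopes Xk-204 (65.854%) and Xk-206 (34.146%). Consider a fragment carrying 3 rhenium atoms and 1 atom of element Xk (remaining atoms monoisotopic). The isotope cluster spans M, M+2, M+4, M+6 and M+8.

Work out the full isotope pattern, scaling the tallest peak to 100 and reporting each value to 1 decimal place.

9.1 : 50.3 : 100.0 : 82.2 : 22.1

Rhenium pattern (n=3): 0.05231362 : 0.26268713 : 0.43968487 : 0.24531438
Element Xk pattern (n=1): 0.65854 : 0.34146
Convolve the two distributions (both contribute in 2-u steps):
  M: 0.05231362×0.65854 = 0.034451
  M+2: 0.05231362×0.34146 + 0.26268713×0.65854 = 0.190853
  M+4: 0.26268713×0.34146 + 0.43968487×0.65854 = 0.379247
  M+6: 0.43968487×0.34146 + 0.24531438×0.65854 = 0.311684
  M+8: 0.24531438×0.34146 = 0.083765
Scale to base peak (0.379247) = 100: 9.1 : 50.3 : 100.0 : 82.2 : 22.1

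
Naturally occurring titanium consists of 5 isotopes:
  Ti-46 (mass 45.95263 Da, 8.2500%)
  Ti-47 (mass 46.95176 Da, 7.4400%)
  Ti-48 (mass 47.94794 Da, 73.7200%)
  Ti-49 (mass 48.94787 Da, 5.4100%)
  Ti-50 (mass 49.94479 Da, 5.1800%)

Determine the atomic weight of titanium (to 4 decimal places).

47.8667 Da

Ar = Σ fᵢ·mᵢ = 0.082500 × 45.95263 + 0.074400 × 46.95176 + 0.737200 × 47.94794 + 0.054100 × 48.94787 + 0.051800 × 49.94479
= 3.791092 + 3.493211 + 35.347221 + 2.648080 + 2.587140 = 47.866744 Da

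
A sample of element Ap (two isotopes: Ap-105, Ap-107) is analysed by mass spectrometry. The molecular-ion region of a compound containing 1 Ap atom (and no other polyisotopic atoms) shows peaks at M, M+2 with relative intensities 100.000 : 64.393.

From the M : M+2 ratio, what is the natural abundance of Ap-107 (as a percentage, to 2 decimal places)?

If p is the fraction of Ap that is Ap-105, then I(M+2)/I(M) = [C(1,1)·p^0·(1−p)] / p^1 = 1·(1−p)/p = 64.393/100.000 = 0.6439
(1−p)/p = 0.6439/1 = 0.6439  ⇒  p = 1/(1 + 0.6439) = 0.6083
Ap-105: 60.83%, Ap-107: 39.17%.

39.17%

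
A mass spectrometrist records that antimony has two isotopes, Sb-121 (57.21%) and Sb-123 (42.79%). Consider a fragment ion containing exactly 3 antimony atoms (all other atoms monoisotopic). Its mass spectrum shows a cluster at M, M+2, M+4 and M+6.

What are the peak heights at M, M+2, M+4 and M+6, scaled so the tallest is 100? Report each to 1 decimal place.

44.6 : 100.0 : 74.8 : 18.6

Expanding (0.5721 + 0.4279)^3:
P(M) = 0.5721^3 = 0.187247
P(M+2) = 3 × 0.5721^2 × 0.4279^1 = 0.420153
P(M+4) = 3 × 0.5721^1 × 0.4279^2 = 0.314252
P(M+6) = 0.4279^3 = 0.078348
The M+2 peak is largest (0.420153); scaling to 100 gives 44.6 : 100.0 : 74.8 : 18.6.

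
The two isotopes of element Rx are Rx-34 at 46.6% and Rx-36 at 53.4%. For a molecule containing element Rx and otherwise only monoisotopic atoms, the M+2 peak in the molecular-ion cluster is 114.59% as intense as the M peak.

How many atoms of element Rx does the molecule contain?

1

With n Rx atoms, P(M+2)/P(M) = C(n,1)·p^(n−1)q / p^n = n·q/p = n · 0.534/0.466.
n = 1.1459 × 0.466/0.534 = 1.00 ≈ 1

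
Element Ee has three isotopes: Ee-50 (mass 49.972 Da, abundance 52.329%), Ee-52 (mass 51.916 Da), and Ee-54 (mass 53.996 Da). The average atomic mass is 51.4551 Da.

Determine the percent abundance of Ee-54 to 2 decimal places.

26.75%

The remaining 47.671% is split between Ee-52 (fraction x) and Ee-54 (fraction 0.47671 − x).
Substituting: 51.916x + 53.996(0.47671 − x) = 25.30525212
(51.916 − 53.996)x = -0.43518104  ⇒  x = 0.20922, y = 0.26749
Ee-52: 20.92%, Ee-54: 26.75%.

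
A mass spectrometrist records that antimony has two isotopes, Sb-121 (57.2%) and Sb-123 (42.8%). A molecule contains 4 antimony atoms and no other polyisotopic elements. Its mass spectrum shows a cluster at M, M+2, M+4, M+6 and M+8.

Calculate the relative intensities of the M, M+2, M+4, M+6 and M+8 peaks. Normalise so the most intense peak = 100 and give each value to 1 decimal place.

The 4 Sb atoms are independent, so intensities follow the terms of (0.572 + 0.428)^4.
P(M) = 0.572^4 = 0.107049
P(M+2) = 4 × 0.572^3 × 0.428^1 = 0.320400
P(M+4) = 6 × 0.572^2 × 0.428^2 = 0.359609
P(M+6) = 4 × 0.572^1 × 0.428^3 = 0.179385
P(M+8) = 0.428^4 = 0.033556
The M+4 peak is largest (0.359609); scaling to 100 gives 29.8 : 89.1 : 100.0 : 49.9 : 9.3.

29.8 : 89.1 : 100.0 : 49.9 : 9.3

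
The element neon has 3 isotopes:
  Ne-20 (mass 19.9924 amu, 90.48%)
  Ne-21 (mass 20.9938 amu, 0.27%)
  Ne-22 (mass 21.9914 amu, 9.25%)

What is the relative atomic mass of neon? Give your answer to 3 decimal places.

Ar = Σ fᵢ·mᵢ = 0.9048 × 19.9924 + 0.0027 × 20.9938 + 0.0925 × 21.9914
= 18.08912 + 0.05668 + 2.03420 = 20.18000 amu

20.180 amu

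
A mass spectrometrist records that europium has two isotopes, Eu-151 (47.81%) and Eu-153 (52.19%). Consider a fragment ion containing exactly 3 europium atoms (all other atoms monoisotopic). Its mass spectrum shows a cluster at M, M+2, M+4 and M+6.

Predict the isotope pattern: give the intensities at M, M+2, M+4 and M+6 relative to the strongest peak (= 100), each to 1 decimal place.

Each Eu atom is independently Eu-151 (p = 0.4781) or Eu-153 (q = 0.5219); the cluster is the binomial expansion (p + q)^3.
P(M) = 0.4781^3 = 0.109284
P(M+2) = 3 × 0.4781^2 × 0.5219^1 = 0.357887
P(M+4) = 3 × 0.4781^1 × 0.5219^2 = 0.390674
P(M+6) = 0.5219^3 = 0.142155
The M+4 peak is largest (0.390674); scaling to 100 gives 28.0 : 91.6 : 100.0 : 36.4.

28.0 : 91.6 : 100.0 : 36.4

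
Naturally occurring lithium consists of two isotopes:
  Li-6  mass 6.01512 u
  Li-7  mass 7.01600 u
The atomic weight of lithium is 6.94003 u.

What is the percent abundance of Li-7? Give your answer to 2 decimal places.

92.41%

Writing the weighted mean with unknown fraction x of Li-6:
6.01512·x + 7.01600·(1 − x) = 6.94003
(6.01512 − 7.01600)·x = 6.94003 − 7.01600
x = -0.07597 / -1.00088 = 0.07590 → 7.59% Li-6, 92.41% Li-7.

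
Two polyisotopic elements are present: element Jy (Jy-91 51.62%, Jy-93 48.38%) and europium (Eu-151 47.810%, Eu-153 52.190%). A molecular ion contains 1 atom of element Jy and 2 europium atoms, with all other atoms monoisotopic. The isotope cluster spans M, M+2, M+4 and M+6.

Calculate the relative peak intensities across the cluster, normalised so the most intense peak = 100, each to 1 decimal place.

30.9 : 96.4 : 100.0 : 34.5

Element Jy pattern (n=1): 0.5162 : 0.4838
Europium pattern (n=2): 0.22857961 : 0.49904078 : 0.27237961
Convolve the two distributions (both contribute in 2-u steps):
  M: 0.5162×0.22857961 = 0.117993
  M+2: 0.5162×0.49904078 + 0.4838×0.22857961 = 0.368192
  M+4: 0.5162×0.27237961 + 0.4838×0.49904078 = 0.382038
  M+6: 0.4838×0.27237961 = 0.131777
Scale to base peak (0.382038) = 100: 30.9 : 96.4 : 100.0 : 34.5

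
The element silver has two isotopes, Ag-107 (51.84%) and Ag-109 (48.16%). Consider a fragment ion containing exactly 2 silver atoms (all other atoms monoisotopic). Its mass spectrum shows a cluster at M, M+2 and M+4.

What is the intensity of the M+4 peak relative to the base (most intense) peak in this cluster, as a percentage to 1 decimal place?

Binomial terms of (0.5184 + 0.4816)^2: M 0.2687, M+2 0.4993, M+4 0.2319 → M+2 is the base peak.
P(M+2) = C(2,1) × 0.5184^1 × 0.4816^1 = 2 × 0.5184 × 0.4816 = 0.499323 (base)
P(M+4) = C(2,2) × 0.5184^0 × 0.4816^2 = 1 × 1.0000 × 0.23193856 = 0.231939
Relative intensity = 0.231939 / 0.499323 × 100 = 46.5

46.5%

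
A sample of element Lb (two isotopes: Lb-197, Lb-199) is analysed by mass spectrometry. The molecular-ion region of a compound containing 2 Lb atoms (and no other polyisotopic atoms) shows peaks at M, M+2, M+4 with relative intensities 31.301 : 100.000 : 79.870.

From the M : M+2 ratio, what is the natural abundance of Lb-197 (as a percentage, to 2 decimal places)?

Let p = fractional abundance of Lb-197. I(M+2)/I(M) = [C(2,1)·p^1·(1−p)] / p^2 = 2·(1−p)/p = 100.000/31.301 = 3.1948
(1−p)/p = 3.1948/2 = 1.5974  ⇒  p = 1/(1 + 1.5974) = 0.3850
Lb-197: 38.50%, Lb-199: 61.50%.

38.50%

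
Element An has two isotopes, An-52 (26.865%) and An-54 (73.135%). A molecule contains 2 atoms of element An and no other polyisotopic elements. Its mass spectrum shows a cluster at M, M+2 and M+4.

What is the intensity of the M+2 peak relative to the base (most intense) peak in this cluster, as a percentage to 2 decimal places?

Binomial terms of (0.26865 + 0.73135)^2: M 0.0722, M+2 0.3930, M+4 0.5349 → M+4 is the base peak.
P(M+4) = C(2,2) × 0.26865^0 × 0.73135^2 = 1 × 1.0000 × 0.53487282 = 0.534873 (base)
P(M+2) = C(2,1) × 0.26865^1 × 0.73135^1 = 2 × 0.26865 × 0.73135 = 0.392954
Relative intensity = 0.392954 / 0.534873 × 100 = 73.47

73.47%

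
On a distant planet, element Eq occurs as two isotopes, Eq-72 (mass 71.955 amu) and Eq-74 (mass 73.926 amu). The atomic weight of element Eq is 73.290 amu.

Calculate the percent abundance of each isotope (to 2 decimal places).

Eq-72: 32.27%, Eq-74: 67.73%

Writing the weighted mean with unknown fraction x of Eq-72:
71.955·x + 73.926·(1 − x) = 73.290
(71.955 − 73.926)·x = 73.290 − 73.926
x = -0.636 / -1.971 = 0.32268 → 32.27% Eq-72, 67.73% Eq-74.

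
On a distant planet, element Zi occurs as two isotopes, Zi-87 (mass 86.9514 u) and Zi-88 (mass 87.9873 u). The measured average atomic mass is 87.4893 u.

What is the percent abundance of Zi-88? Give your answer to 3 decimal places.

51.926%

With x = fraction of Zi-87 (so Zi-88 is 1 − x):
86.9514·x + 87.9873·(1 − x) = 87.4893
(86.9514 − 87.9873)·x = 87.4893 − 87.9873
x = -0.4980 / -1.0359 = 0.48074 → 48.074% Zi-87, 51.926% Zi-88.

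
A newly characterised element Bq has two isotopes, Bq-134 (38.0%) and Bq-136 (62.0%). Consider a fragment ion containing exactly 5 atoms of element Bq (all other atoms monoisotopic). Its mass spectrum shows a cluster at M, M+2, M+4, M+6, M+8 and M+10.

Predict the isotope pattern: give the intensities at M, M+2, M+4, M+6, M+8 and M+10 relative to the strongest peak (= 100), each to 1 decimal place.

Expanding (0.380 + 0.620)^5:
P(M) = 0.380^5 = 0.007924
P(M+2) = 5 × 0.380^4 × 0.620^1 = 0.064639
P(M+4) = 10 × 0.380^3 × 0.620^2 = 0.210928
P(M+6) = 10 × 0.380^2 × 0.620^3 = 0.344146
P(M+8) = 5 × 0.380^1 × 0.620^4 = 0.280750
P(M+10) = 0.620^5 = 0.091613
The M+6 peak is largest (0.344146); scaling to 100 gives 2.3 : 18.8 : 61.3 : 100.0 : 81.6 : 26.6.

2.3 : 18.8 : 61.3 : 100.0 : 81.6 : 26.6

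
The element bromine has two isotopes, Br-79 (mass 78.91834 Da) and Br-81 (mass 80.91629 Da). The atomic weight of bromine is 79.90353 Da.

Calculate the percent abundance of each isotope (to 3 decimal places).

Br-79: 50.690%, Br-81: 49.310%

Let x be the fractional abundance of Br-79; then Br-81 has abundance 1 − x.
78.91834·x + 80.91629·(1 − x) = 79.90353
(78.91834 − 80.91629)·x = 79.90353 − 80.91629
x = -1.01276 / -1.99795 = 0.50690 → 50.690% Br-79, 49.310% Br-81.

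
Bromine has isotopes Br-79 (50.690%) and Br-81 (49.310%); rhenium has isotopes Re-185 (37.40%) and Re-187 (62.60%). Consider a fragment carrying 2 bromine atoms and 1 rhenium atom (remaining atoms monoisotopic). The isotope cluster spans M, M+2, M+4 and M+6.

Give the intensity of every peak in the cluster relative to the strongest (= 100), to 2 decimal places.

Bromine pattern (n=2): 0.25694761 : 0.49990478 : 0.24314761
Rhenium pattern (n=1): 0.3740 : 0.6260
Convolve the two distributions (both contribute in 2-u steps):
  M: 0.25694761×0.3740 = 0.096098
  M+2: 0.25694761×0.6260 + 0.49990478×0.3740 = 0.347814
  M+4: 0.49990478×0.6260 + 0.24314761×0.3740 = 0.403878
  M+6: 0.24314761×0.6260 = 0.152210
Scale to base peak (0.403878) = 100: 23.79 : 86.12 : 100.00 : 37.69

23.79 : 86.12 : 100.00 : 37.69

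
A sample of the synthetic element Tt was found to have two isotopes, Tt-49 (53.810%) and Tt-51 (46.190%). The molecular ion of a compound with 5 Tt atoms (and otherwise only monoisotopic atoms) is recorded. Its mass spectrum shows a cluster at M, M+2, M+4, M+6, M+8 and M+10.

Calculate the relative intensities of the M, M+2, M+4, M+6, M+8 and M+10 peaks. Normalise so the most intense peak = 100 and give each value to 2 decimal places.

Each Tt atom is independently Tt-49 (p = 0.53810) or Tt-51 (q = 0.46190); the cluster is the binomial expansion (p + q)^5.
P(M) = 0.53810^5 = 0.045114
P(M+2) = 5 × 0.53810^4 × 0.46190^1 = 0.193629
P(M+4) = 10 × 0.53810^3 × 0.46190^2 = 0.332418
P(M+6) = 10 × 0.53810^2 × 0.46190^3 = 0.285345
P(M+8) = 5 × 0.53810^1 × 0.46190^4 = 0.122469
P(M+10) = 0.46190^5 = 0.021025
The M+4 peak is largest (0.332418); scaling to 100 gives 13.57 : 58.25 : 100.00 : 85.84 : 36.84 : 6.32.

13.57 : 58.25 : 100.00 : 85.84 : 36.84 : 6.32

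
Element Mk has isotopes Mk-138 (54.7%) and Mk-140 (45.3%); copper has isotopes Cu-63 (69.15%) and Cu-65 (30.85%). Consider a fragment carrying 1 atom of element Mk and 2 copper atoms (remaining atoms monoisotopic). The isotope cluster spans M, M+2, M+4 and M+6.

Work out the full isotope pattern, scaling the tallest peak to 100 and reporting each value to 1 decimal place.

58.1 : 100.0 : 54.5 : 9.6

Element Mk pattern (n=1): 0.5470 : 0.4530
Copper pattern (n=2): 0.47817225 : 0.4266555 : 0.09517225
Convolve the two distributions (both contribute in 2-u steps):
  M: 0.5470×0.47817225 = 0.261560
  M+2: 0.5470×0.4266555 + 0.4530×0.47817225 = 0.449993
  M+4: 0.5470×0.09517225 + 0.4530×0.4266555 = 0.245334
  M+6: 0.4530×0.09517225 = 0.043113
Scale to base peak (0.449993) = 100: 58.1 : 100.0 : 54.5 : 9.6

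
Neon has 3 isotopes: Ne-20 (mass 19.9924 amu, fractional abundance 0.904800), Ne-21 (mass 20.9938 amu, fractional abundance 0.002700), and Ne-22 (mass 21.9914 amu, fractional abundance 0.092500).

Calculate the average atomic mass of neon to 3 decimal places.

Average mass = Σ (abundance × isotope mass) = 0.904800 × 19.9924 + 0.002700 × 20.9938 + 0.092500 × 21.9914
= 18.08912 + 0.05668 + 2.03420 = 20.18000 amu

20.180 amu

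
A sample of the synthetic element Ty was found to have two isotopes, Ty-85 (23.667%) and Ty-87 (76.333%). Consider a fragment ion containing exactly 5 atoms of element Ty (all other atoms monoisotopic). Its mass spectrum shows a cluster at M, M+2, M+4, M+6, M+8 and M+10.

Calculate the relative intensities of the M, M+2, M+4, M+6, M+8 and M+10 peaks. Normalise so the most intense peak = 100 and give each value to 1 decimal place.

0.2 : 3.0 : 19.2 : 62.0 : 100.0 : 64.5

Each Ty atom is independently Ty-85 (p = 0.23667) or Ty-87 (q = 0.76333); the cluster is the binomial expansion (p + q)^5.
P(M) = 0.23667^5 = 0.000743
P(M+2) = 5 × 0.23667^4 × 0.76333^1 = 0.011974
P(M+4) = 10 × 0.23667^3 × 0.76333^2 = 0.077242
P(M+6) = 10 × 0.23667^2 × 0.76333^3 = 0.249129
P(M+8) = 5 × 0.23667^1 × 0.76333^4 = 0.401756
P(M+10) = 0.76333^5 = 0.259156
The M+8 peak is largest (0.401756); scaling to 100 gives 0.2 : 3.0 : 19.2 : 62.0 : 100.0 : 64.5.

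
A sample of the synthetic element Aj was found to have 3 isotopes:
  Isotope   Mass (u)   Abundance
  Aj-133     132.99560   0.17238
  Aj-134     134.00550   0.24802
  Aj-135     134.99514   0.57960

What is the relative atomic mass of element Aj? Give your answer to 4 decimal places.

134.4050 u

Ar = Σ fᵢ·mᵢ = 0.17238 × 132.99560 + 0.24802 × 134.00550 + 0.57960 × 134.99514
= 22.925782 + 33.236044 + 78.243183 = 134.405009 u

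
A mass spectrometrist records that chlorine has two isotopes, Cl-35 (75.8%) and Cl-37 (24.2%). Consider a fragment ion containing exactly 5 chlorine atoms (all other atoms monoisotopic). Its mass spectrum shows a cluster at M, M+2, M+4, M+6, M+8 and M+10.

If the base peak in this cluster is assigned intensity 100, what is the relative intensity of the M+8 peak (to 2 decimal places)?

3.25

Binomial terms of (0.758 + 0.242)^5: M 0.2502, M+2 0.3994, M+4 0.2551, M+6 0.0814, M+8 0.0130, M+10 0.0008 → M+2 is the base peak.
P(M+2) = C(5,1) × 0.758^4 × 0.242^1 = 5 × 0.33012379 × 0.2420 = 0.399450 (base)
P(M+8) = C(5,4) × 0.758^1 × 0.242^4 = 5 × 0.7580 × 0.00342974 = 0.012999
Relative intensity = 0.012999 / 0.399450 × 100 = 3.25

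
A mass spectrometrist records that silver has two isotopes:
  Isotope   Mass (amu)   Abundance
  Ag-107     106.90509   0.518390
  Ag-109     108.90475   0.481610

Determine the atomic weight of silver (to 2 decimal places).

The abundance-weighted mean is 0.518390 × 106.90509 + 0.481610 × 108.90475
= 55.418530 + 52.449617 = 107.868147 amu

107.87 amu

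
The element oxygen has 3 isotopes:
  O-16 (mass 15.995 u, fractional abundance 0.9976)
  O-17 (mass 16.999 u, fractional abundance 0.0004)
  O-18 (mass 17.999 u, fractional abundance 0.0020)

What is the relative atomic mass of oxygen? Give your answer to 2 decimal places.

16.00 u

Weight each isotope mass by its fractional abundance: 0.9976 × 15.995 + 0.0004 × 16.999 + 0.0020 × 17.999
= 15.9566 + 0.0068 + 0.0360 = 15.9994 u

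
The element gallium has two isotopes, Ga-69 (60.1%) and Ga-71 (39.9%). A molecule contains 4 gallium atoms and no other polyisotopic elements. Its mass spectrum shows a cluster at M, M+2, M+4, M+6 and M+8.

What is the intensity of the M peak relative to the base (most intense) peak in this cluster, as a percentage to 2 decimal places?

(0.601 + 0.399)^4 gives M 0.1305, M+2 0.3465, M+4 0.3450, M+6 0.1527, M+8 0.0253; the largest is M+2.
P(M+2) = C(4,1) × 0.601^3 × 0.399^1 = 4 × 0.2170818 × 0.3990 = 0.346463 (base)
P(M) = C(4,0) × 0.601^4 × 0.399^0 = 1 × 0.13046616 × 1.0000 = 0.130466
Relative intensity = 0.130466 / 0.346463 × 100 = 37.66

37.66%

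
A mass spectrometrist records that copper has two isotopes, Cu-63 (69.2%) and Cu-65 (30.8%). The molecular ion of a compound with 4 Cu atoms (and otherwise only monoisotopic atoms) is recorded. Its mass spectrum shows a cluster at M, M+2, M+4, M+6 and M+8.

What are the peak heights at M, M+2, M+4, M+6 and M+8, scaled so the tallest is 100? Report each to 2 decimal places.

56.17 : 100.00 : 66.76 : 19.81 : 2.20

Expanding (0.692 + 0.308)^4:
P(M) = 0.692^4 = 0.229311
P(M+2) = 4 × 0.692^3 × 0.308^1 = 0.408253
P(M+4) = 6 × 0.692^2 × 0.308^2 = 0.272562
P(M+6) = 4 × 0.692^1 × 0.308^3 = 0.080876
P(M+8) = 0.308^4 = 0.008999
The M+2 peak is largest (0.408253); scaling to 100 gives 56.17 : 100.00 : 66.76 : 19.81 : 2.20.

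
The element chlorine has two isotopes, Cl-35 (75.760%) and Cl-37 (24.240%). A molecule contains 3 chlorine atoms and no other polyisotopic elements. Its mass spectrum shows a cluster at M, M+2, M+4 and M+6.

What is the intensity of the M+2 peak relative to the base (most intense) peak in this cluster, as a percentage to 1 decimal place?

Term probabilities: M 0.4348, M+2 0.4174, M+4 0.1335, M+6 0.0142. Base peak = M.
P(M) = C(3,0) × 0.75760^3 × 0.24240^0 = 1 × 0.4348304 × 1.0000 = 0.434830 (base)
P(M+2) = C(3,1) × 0.75760^2 × 0.24240^1 = 3 × 0.57395776 × 0.2424 = 0.417382
Relative intensity = 0.417382 / 0.434830 × 100 = 96.0

96.0%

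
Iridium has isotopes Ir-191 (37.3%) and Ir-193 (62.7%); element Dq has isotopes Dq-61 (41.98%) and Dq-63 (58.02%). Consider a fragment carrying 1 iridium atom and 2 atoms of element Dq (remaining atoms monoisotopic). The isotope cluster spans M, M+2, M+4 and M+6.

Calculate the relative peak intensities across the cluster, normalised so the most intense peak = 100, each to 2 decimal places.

15.25 : 67.80 : 100.00 : 48.97

Iridium pattern (n=1): 0.3730 : 0.6270
Element Dq pattern (n=2): 0.17623204 : 0.48713592 : 0.33663204
Convolve the two distributions (both contribute in 2-u steps):
  M: 0.3730×0.17623204 = 0.065735
  M+2: 0.3730×0.48713592 + 0.6270×0.17623204 = 0.292199
  M+4: 0.3730×0.33663204 + 0.6270×0.48713592 = 0.430998
  M+6: 0.6270×0.33663204 = 0.211068
Scale to base peak (0.430998) = 100: 15.25 : 67.80 : 100.00 : 48.97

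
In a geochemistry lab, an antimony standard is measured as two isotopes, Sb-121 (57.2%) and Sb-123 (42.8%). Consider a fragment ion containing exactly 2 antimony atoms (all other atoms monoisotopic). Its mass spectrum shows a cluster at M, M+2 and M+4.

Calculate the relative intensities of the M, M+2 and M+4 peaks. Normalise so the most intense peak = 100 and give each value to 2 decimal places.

66.82 : 100.00 : 37.41

Each Sb atom is independently Sb-121 (p = 0.572) or Sb-123 (q = 0.428); the cluster is the binomial expansion (p + q)^2.
P(M) = 0.572^2 = 0.327184
P(M+2) = 2 × 0.572^1 × 0.428^1 = 0.489632
P(M+4) = 0.428^2 = 0.183184
The M+2 peak is largest (0.489632); scaling to 100 gives 66.82 : 100.00 : 37.41.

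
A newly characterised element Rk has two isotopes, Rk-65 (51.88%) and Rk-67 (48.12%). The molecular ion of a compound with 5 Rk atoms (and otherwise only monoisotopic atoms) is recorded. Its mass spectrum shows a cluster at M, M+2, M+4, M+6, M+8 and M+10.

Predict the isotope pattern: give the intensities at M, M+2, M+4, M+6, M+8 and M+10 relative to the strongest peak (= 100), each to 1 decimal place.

Expanding (0.5188 + 0.4812)^5:
P(M) = 0.5188^5 = 0.037584
P(M+2) = 5 × 0.5188^4 × 0.4812^1 = 0.174299
P(M+4) = 10 × 0.5188^3 × 0.4812^2 = 0.323334
P(M+6) = 10 × 0.5188^2 × 0.4812^3 = 0.299900
P(M+8) = 5 × 0.5188^1 × 0.4812^4 = 0.139082
P(M+10) = 0.4812^5 = 0.025800
The M+4 peak is largest (0.323334); scaling to 100 gives 11.6 : 53.9 : 100.0 : 92.8 : 43.0 : 8.0.

11.6 : 53.9 : 100.0 : 92.8 : 43.0 : 8.0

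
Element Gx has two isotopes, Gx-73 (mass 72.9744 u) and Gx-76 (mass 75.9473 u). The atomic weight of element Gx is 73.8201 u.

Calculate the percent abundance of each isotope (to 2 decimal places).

Gx-73: 71.55%, Gx-76: 28.45%

Let x be the fractional abundance of Gx-73; then Gx-76 has abundance 1 − x.
72.9744·x + 75.9473·(1 − x) = 73.8201
(72.9744 − 75.9473)·x = 73.8201 − 75.9473
x = -2.1272 / -2.9729 = 0.71553 → 71.55% Gx-73, 28.45% Gx-76.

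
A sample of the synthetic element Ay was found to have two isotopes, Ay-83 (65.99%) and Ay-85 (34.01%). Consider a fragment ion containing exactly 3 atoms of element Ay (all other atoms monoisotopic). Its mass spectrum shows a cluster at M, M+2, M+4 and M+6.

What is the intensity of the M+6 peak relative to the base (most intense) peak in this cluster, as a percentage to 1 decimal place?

8.9%

Binomial terms of (0.6599 + 0.3401)^3: M 0.2874, M+2 0.4443, M+4 0.2290, M+6 0.0393 → M+2 is the base peak.
P(M+2) = C(3,1) × 0.6599^2 × 0.3401^1 = 3 × 0.43546801 × 0.3401 = 0.444308 (base)
P(M+6) = C(3,3) × 0.6599^0 × 0.3401^3 = 1 × 1.0000 × 0.03933869 = 0.039339
Relative intensity = 0.039339 / 0.444308 × 100 = 8.9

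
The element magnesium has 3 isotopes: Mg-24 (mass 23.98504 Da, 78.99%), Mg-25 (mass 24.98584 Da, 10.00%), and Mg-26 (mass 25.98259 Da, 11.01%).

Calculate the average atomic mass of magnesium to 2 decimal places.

24.31 Da

Weight each isotope mass by its fractional abundance: 0.7899 × 23.98504 + 0.1000 × 24.98584 + 0.1101 × 25.98259
= 18.945783 + 2.498584 + 2.860683 = 24.305050 Da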